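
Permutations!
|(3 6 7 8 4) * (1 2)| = |(1 2)(3 6 7 8 4)| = 10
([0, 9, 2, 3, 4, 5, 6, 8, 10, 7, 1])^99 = [0, 10, 2, 3, 4, 5, 6, 9, 7, 1, 8]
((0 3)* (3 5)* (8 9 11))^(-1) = (0 3 5)(8 11 9)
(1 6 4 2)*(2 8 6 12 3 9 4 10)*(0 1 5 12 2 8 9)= (0 1 2 5 12 3)(4 9)(6 10 8)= [1, 2, 5, 0, 9, 12, 10, 7, 6, 4, 8, 11, 3]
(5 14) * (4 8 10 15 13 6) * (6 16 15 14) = [0, 1, 2, 3, 8, 6, 4, 7, 10, 9, 14, 11, 12, 16, 5, 13, 15] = (4 8 10 14 5 6)(13 16 15)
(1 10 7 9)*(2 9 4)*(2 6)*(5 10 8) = (1 8 5 10 7 4 6 2 9) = [0, 8, 9, 3, 6, 10, 2, 4, 5, 1, 7]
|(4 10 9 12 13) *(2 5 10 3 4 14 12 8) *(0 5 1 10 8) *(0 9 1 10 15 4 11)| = |(0 5 8 2 10 1 15 4 3 11)(12 13 14)| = 30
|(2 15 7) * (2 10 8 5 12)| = 7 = |(2 15 7 10 8 5 12)|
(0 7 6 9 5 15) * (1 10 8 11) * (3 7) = (0 3 7 6 9 5 15)(1 10 8 11) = [3, 10, 2, 7, 4, 15, 9, 6, 11, 5, 8, 1, 12, 13, 14, 0]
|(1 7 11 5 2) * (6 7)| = 6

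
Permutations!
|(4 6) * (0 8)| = 2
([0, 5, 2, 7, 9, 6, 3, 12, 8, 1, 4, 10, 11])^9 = [0, 9, 2, 6, 10, 1, 5, 3, 8, 4, 11, 12, 7]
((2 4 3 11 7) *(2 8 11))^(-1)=(2 3 4)(7 11 8)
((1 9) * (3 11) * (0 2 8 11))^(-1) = ((0 2 8 11 3)(1 9))^(-1) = (0 3 11 8 2)(1 9)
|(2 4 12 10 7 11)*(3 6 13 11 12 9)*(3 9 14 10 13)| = 8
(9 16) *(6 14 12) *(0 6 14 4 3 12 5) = [6, 1, 2, 12, 3, 0, 4, 7, 8, 16, 10, 11, 14, 13, 5, 15, 9] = (0 6 4 3 12 14 5)(9 16)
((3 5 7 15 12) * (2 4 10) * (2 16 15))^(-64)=(2 7 5 3 12 15 16 10 4)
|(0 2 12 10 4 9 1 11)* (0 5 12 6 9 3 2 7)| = |(0 7)(1 11 5 12 10 4 3 2 6 9)| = 10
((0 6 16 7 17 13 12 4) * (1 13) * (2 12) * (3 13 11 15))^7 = ((0 6 16 7 17 1 11 15 3 13 2 12 4))^7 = (0 15 6 3 16 13 7 2 17 12 1 4 11)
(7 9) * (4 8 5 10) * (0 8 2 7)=(0 8 5 10 4 2 7 9)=[8, 1, 7, 3, 2, 10, 6, 9, 5, 0, 4]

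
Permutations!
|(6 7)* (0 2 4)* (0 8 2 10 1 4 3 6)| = 9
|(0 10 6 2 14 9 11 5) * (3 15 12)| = |(0 10 6 2 14 9 11 5)(3 15 12)| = 24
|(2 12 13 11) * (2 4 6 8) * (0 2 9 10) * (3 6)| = |(0 2 12 13 11 4 3 6 8 9 10)| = 11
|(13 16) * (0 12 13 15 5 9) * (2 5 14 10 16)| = 12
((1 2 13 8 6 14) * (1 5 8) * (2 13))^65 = (1 13)(5 8 6 14)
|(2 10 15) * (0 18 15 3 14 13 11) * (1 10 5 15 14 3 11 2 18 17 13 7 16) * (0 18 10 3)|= 14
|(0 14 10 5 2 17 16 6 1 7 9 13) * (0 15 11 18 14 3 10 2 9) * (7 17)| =|(0 3 10 5 9 13 15 11 18 14 2 7)(1 17 16 6)| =12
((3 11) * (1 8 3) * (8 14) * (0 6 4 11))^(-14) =(0 4 1 8)(3 6 11 14)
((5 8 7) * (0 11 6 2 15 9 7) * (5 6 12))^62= (0 12 8 11 5)(2 9 6 15 7)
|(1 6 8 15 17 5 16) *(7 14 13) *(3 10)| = 42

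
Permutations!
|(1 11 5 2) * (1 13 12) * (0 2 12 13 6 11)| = |(13)(0 2 6 11 5 12 1)| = 7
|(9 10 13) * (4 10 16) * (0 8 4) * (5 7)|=14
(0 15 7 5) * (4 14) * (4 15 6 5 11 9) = (0 6 5)(4 14 15 7 11 9) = [6, 1, 2, 3, 14, 0, 5, 11, 8, 4, 10, 9, 12, 13, 15, 7]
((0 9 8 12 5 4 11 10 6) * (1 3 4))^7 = ((0 9 8 12 5 1 3 4 11 10 6))^7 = (0 4 12 6 3 8 10 1 9 11 5)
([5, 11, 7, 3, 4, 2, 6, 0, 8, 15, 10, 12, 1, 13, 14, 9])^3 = [7, 1, 5, 3, 4, 0, 6, 2, 8, 15, 10, 11, 12, 13, 14, 9]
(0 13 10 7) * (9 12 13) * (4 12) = (0 9 4 12 13 10 7) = [9, 1, 2, 3, 12, 5, 6, 0, 8, 4, 7, 11, 13, 10]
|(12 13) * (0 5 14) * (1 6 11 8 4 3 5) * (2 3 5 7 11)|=22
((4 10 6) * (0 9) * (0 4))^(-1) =((0 9 4 10 6))^(-1) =(0 6 10 4 9)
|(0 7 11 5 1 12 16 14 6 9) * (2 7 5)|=24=|(0 5 1 12 16 14 6 9)(2 7 11)|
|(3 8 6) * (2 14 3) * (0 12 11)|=15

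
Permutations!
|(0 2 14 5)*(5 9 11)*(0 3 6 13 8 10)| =11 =|(0 2 14 9 11 5 3 6 13 8 10)|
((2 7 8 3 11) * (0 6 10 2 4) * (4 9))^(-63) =((0 6 10 2 7 8 3 11 9 4))^(-63) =(0 11 7 6 9 8 10 4 3 2)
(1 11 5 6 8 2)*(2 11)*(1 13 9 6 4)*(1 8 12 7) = (1 2 13 9 6 12 7)(4 8 11 5) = [0, 2, 13, 3, 8, 4, 12, 1, 11, 6, 10, 5, 7, 9]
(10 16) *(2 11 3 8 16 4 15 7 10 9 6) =[0, 1, 11, 8, 15, 5, 2, 10, 16, 6, 4, 3, 12, 13, 14, 7, 9] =(2 11 3 8 16 9 6)(4 15 7 10)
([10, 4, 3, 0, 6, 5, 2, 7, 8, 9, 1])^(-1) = (0 3 2 6 4 1 10)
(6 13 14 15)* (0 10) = [10, 1, 2, 3, 4, 5, 13, 7, 8, 9, 0, 11, 12, 14, 15, 6] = (0 10)(6 13 14 15)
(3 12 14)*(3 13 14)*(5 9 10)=(3 12)(5 9 10)(13 14)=[0, 1, 2, 12, 4, 9, 6, 7, 8, 10, 5, 11, 3, 14, 13]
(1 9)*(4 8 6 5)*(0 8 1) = (0 8 6 5 4 1 9) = [8, 9, 2, 3, 1, 4, 5, 7, 6, 0]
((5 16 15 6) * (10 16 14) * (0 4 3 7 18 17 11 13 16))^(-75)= ((0 4 3 7 18 17 11 13 16 15 6 5 14 10))^(-75)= (0 15 18 10 16 7 14 13 3 5 11 4 6 17)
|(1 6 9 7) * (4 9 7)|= |(1 6 7)(4 9)|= 6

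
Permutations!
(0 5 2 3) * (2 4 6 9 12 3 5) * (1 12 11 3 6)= [2, 12, 5, 0, 1, 4, 9, 7, 8, 11, 10, 3, 6]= (0 2 5 4 1 12 6 9 11 3)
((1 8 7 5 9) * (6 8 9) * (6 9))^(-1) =(1 9 5 7 8 6)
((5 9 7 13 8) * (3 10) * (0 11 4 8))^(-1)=(0 13 7 9 5 8 4 11)(3 10)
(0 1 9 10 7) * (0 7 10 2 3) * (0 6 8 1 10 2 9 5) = [10, 5, 3, 6, 4, 0, 8, 7, 1, 9, 2] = (0 10 2 3 6 8 1 5)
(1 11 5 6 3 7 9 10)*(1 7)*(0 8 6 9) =(0 8 6 3 1 11 5 9 10 7) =[8, 11, 2, 1, 4, 9, 3, 0, 6, 10, 7, 5]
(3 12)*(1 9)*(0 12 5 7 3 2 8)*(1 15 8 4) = (0 12 2 4 1 9 15 8)(3 5 7) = [12, 9, 4, 5, 1, 7, 6, 3, 0, 15, 10, 11, 2, 13, 14, 8]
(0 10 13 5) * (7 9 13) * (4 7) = [10, 1, 2, 3, 7, 0, 6, 9, 8, 13, 4, 11, 12, 5] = (0 10 4 7 9 13 5)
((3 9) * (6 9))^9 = (9) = ((3 6 9))^9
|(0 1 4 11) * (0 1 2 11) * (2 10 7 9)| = |(0 10 7 9 2 11 1 4)| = 8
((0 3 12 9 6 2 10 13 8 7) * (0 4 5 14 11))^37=(0 7 6 11 8 9 14 13 12 5 10 3 4 2)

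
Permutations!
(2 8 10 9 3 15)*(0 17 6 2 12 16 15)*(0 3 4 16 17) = (2 8 10 9 4 16 15 12 17 6) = [0, 1, 8, 3, 16, 5, 2, 7, 10, 4, 9, 11, 17, 13, 14, 12, 15, 6]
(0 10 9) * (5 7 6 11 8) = (0 10 9)(5 7 6 11 8) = [10, 1, 2, 3, 4, 7, 11, 6, 5, 0, 9, 8]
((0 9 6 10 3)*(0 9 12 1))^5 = (0 1 12)(3 9 6 10)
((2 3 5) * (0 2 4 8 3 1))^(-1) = (0 1 2)(3 8 4 5)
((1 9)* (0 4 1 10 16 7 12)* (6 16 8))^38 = (0 7 6 10 1)(4 12 16 8 9)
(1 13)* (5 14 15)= (1 13)(5 14 15)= [0, 13, 2, 3, 4, 14, 6, 7, 8, 9, 10, 11, 12, 1, 15, 5]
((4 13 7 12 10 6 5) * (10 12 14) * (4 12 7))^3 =((4 13)(5 12 7 14 10 6))^3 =(4 13)(5 14)(6 7)(10 12)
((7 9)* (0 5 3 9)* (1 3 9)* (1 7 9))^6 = (9)(0 5 1 3 7)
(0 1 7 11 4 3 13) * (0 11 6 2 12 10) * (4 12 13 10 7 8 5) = (0 1 8 5 4 3 10)(2 13 11 12 7 6) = [1, 8, 13, 10, 3, 4, 2, 6, 5, 9, 0, 12, 7, 11]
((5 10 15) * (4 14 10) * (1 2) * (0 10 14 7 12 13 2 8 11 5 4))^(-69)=(0 4 13 8)(1 5 15 12)(2 11 10 7)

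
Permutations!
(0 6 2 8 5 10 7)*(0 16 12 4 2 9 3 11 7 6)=[0, 1, 8, 11, 2, 10, 9, 16, 5, 3, 6, 7, 4, 13, 14, 15, 12]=(2 8 5 10 6 9 3 11 7 16 12 4)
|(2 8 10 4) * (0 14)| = 4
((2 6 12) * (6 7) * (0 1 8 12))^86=(0 8 2 6 1 12 7)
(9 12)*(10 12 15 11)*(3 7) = (3 7)(9 15 11 10 12) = [0, 1, 2, 7, 4, 5, 6, 3, 8, 15, 12, 10, 9, 13, 14, 11]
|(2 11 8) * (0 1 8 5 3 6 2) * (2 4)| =6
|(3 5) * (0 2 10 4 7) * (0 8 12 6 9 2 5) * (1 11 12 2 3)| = 40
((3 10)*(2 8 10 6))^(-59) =(2 8 10 3 6)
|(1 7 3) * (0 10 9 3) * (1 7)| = |(0 10 9 3 7)| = 5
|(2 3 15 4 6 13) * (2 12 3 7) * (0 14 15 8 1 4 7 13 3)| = 35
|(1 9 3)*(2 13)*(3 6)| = 4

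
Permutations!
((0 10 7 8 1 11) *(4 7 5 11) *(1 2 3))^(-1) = (0 11 5 10)(1 3 2 8 7 4)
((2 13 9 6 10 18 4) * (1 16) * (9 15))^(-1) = ((1 16)(2 13 15 9 6 10 18 4))^(-1) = (1 16)(2 4 18 10 6 9 15 13)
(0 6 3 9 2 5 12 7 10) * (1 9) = [6, 9, 5, 1, 4, 12, 3, 10, 8, 2, 0, 11, 7] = (0 6 3 1 9 2 5 12 7 10)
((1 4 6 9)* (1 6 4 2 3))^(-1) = ((1 2 3)(6 9))^(-1) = (1 3 2)(6 9)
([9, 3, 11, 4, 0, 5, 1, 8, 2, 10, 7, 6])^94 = [11, 7, 0, 8, 2, 5, 10, 3, 4, 6, 1, 9]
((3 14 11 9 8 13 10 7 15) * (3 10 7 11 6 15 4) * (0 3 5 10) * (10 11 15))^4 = (0 10 14)(3 15 6)(4 8 5 13 11 7 9)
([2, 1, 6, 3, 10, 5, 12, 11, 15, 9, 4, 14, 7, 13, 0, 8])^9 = [6, 1, 12, 3, 10, 5, 7, 14, 15, 9, 4, 0, 11, 13, 2, 8]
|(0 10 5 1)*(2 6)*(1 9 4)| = |(0 10 5 9 4 1)(2 6)| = 6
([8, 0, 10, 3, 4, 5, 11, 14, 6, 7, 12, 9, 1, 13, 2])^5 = (0 7 1 9 12 11 10 6 2 8 14)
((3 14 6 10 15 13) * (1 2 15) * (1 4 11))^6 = (1 6 15 4 3)(2 10 13 11 14)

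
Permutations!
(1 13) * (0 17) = (0 17)(1 13) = [17, 13, 2, 3, 4, 5, 6, 7, 8, 9, 10, 11, 12, 1, 14, 15, 16, 0]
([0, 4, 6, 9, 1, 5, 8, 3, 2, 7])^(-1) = [0, 4, 8, 7, 1, 5, 2, 9, 6, 3]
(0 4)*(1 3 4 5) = (0 5 1 3 4) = [5, 3, 2, 4, 0, 1]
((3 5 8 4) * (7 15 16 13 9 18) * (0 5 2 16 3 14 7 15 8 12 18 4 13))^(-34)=(0 2 15 12)(3 18 5 16)(4 7 13)(8 9 14)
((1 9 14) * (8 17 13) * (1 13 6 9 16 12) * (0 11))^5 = (0 11)(1 12 16)(6 17 8 13 14 9)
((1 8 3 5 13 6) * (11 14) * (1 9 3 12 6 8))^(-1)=((3 5 13 8 12 6 9)(11 14))^(-1)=(3 9 6 12 8 13 5)(11 14)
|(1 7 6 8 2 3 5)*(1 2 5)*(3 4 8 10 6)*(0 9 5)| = 6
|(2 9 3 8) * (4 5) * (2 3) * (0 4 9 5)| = 6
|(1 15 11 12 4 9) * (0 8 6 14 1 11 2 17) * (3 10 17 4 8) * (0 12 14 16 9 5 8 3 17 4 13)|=|(0 17 12 3 10 4 5 8 6 16 9 11 14 1 15 2 13)|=17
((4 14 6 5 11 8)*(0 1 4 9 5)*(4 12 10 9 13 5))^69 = (0 4 12 6 9 1 14 10)(5 11 8 13)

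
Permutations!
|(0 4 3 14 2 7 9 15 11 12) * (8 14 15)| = 30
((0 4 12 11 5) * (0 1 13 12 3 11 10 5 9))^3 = (0 11 4 9 3)(1 10 13 5 12)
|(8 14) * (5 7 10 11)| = |(5 7 10 11)(8 14)| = 4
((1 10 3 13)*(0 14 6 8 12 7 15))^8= ((0 14 6 8 12 7 15)(1 10 3 13))^8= (0 14 6 8 12 7 15)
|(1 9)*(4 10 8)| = 6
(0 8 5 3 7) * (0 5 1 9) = [8, 9, 2, 7, 4, 3, 6, 5, 1, 0] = (0 8 1 9)(3 7 5)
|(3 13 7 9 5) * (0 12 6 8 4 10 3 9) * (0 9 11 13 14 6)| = 30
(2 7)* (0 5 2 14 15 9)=[5, 1, 7, 3, 4, 2, 6, 14, 8, 0, 10, 11, 12, 13, 15, 9]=(0 5 2 7 14 15 9)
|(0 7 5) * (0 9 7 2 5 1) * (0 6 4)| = |(0 2 5 9 7 1 6 4)| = 8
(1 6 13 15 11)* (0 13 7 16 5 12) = (0 13 15 11 1 6 7 16 5 12) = [13, 6, 2, 3, 4, 12, 7, 16, 8, 9, 10, 1, 0, 15, 14, 11, 5]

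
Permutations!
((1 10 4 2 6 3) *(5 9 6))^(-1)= ((1 10 4 2 5 9 6 3))^(-1)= (1 3 6 9 5 2 4 10)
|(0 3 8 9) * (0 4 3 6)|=4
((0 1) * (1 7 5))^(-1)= (0 1 5 7)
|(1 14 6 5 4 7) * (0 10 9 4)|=|(0 10 9 4 7 1 14 6 5)|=9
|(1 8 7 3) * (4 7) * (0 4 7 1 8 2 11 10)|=6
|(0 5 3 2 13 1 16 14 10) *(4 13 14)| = 12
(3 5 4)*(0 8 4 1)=(0 8 4 3 5 1)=[8, 0, 2, 5, 3, 1, 6, 7, 4]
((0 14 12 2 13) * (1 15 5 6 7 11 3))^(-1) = (0 13 2 12 14)(1 3 11 7 6 5 15) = ((0 14 12 2 13)(1 15 5 6 7 11 3))^(-1)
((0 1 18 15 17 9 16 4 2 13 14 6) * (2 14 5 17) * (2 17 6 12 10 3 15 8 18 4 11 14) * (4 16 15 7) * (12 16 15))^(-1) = ((0 1 15 17 9 12 10 3 7 4 2 13 5 6)(8 18)(11 14 16))^(-1) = (0 6 5 13 2 4 7 3 10 12 9 17 15 1)(8 18)(11 16 14)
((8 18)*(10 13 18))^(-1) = ((8 10 13 18))^(-1) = (8 18 13 10)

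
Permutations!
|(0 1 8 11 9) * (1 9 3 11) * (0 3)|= 4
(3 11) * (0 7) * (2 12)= (0 7)(2 12)(3 11)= [7, 1, 12, 11, 4, 5, 6, 0, 8, 9, 10, 3, 2]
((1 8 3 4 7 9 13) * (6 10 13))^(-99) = (13)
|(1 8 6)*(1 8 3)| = |(1 3)(6 8)| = 2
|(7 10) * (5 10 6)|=4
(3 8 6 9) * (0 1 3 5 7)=[1, 3, 2, 8, 4, 7, 9, 0, 6, 5]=(0 1 3 8 6 9 5 7)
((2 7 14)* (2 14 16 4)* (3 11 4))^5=(2 4 11 3 16 7)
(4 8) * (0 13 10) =[13, 1, 2, 3, 8, 5, 6, 7, 4, 9, 0, 11, 12, 10] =(0 13 10)(4 8)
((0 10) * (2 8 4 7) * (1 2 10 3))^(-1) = (0 10 7 4 8 2 1 3)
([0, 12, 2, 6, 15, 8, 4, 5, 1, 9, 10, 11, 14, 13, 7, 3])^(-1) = (1 8 5 7 14 12)(3 15 4 6)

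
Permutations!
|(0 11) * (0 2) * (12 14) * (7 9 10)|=|(0 11 2)(7 9 10)(12 14)|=6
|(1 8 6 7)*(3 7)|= 5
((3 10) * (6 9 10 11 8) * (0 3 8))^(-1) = ((0 3 11)(6 9 10 8))^(-1) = (0 11 3)(6 8 10 9)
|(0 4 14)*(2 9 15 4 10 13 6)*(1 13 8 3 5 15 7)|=24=|(0 10 8 3 5 15 4 14)(1 13 6 2 9 7)|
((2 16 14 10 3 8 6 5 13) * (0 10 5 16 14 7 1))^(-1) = ((0 10 3 8 6 16 7 1)(2 14 5 13))^(-1) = (0 1 7 16 6 8 3 10)(2 13 5 14)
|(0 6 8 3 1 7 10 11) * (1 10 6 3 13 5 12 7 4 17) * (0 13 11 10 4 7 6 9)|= 42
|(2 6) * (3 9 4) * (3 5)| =|(2 6)(3 9 4 5)| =4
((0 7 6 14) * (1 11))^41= ((0 7 6 14)(1 11))^41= (0 7 6 14)(1 11)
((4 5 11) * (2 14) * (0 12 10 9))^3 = (0 9 10 12)(2 14)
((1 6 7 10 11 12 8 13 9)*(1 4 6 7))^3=(1 11 13 6 10 8 4 7 12 9)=((1 7 10 11 12 8 13 9 4 6))^3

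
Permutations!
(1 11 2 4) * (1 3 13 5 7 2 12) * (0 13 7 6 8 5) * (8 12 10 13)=(0 8 5 6 12 1 11 10 13)(2 4 3 7)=[8, 11, 4, 7, 3, 6, 12, 2, 5, 9, 13, 10, 1, 0]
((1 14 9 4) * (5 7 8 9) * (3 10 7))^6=((1 14 5 3 10 7 8 9 4))^6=(1 8 3)(4 7 5)(9 10 14)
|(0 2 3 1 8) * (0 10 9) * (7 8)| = 8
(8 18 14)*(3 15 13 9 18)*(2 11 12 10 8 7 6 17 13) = (2 11 12 10 8 3 15)(6 17 13 9 18 14 7) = [0, 1, 11, 15, 4, 5, 17, 6, 3, 18, 8, 12, 10, 9, 7, 2, 16, 13, 14]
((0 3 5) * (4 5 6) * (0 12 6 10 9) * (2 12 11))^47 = (0 9 10 3)(2 11 5 4 6 12)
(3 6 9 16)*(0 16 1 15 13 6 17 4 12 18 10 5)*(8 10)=(0 16 3 17 4 12 18 8 10 5)(1 15 13 6 9)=[16, 15, 2, 17, 12, 0, 9, 7, 10, 1, 5, 11, 18, 6, 14, 13, 3, 4, 8]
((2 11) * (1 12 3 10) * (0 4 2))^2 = ((0 4 2 11)(1 12 3 10))^2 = (0 2)(1 3)(4 11)(10 12)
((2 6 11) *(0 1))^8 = (2 11 6)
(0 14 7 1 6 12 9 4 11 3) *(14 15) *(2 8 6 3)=(0 15 14 7 1 3)(2 8 6 12 9 4 11)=[15, 3, 8, 0, 11, 5, 12, 1, 6, 4, 10, 2, 9, 13, 7, 14]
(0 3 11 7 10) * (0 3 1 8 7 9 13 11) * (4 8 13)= [1, 13, 2, 0, 8, 5, 6, 10, 7, 4, 3, 9, 12, 11]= (0 1 13 11 9 4 8 7 10 3)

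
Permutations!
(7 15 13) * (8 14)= (7 15 13)(8 14)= [0, 1, 2, 3, 4, 5, 6, 15, 14, 9, 10, 11, 12, 7, 8, 13]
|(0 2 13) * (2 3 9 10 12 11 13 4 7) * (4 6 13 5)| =|(0 3 9 10 12 11 5 4 7 2 6 13)| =12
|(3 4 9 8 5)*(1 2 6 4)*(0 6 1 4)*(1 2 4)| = |(0 6)(1 4 9 8 5 3)| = 6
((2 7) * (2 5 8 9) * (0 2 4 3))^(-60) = (0 8)(2 9)(3 5)(4 7)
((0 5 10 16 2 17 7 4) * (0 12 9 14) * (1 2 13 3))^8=(0 17 10 4 13 9 1)(2 5 7 16 12 3 14)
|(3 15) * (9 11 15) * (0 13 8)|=|(0 13 8)(3 9 11 15)|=12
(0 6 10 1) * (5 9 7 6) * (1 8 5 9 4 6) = (0 9 7 1)(4 6 10 8 5) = [9, 0, 2, 3, 6, 4, 10, 1, 5, 7, 8]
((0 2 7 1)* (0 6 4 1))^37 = ((0 2 7)(1 6 4))^37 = (0 2 7)(1 6 4)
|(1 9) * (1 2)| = |(1 9 2)| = 3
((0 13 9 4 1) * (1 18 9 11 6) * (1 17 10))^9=(18)(0 11 17 1 13 6 10)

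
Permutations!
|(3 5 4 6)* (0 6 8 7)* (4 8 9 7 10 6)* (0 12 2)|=30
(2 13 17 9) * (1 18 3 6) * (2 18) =(1 2 13 17 9 18 3 6) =[0, 2, 13, 6, 4, 5, 1, 7, 8, 18, 10, 11, 12, 17, 14, 15, 16, 9, 3]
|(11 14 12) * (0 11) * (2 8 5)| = |(0 11 14 12)(2 8 5)| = 12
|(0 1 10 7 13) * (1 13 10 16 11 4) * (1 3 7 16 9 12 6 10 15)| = 22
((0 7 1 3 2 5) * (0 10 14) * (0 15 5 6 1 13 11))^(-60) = ((0 7 13 11)(1 3 2 6)(5 10 14 15))^(-60) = (15)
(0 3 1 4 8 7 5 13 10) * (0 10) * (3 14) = (0 14 3 1 4 8 7 5 13) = [14, 4, 2, 1, 8, 13, 6, 5, 7, 9, 10, 11, 12, 0, 3]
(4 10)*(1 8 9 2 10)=[0, 8, 10, 3, 1, 5, 6, 7, 9, 2, 4]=(1 8 9 2 10 4)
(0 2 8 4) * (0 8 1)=(0 2 1)(4 8)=[2, 0, 1, 3, 8, 5, 6, 7, 4]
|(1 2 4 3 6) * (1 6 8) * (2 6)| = 6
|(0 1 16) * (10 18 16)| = 5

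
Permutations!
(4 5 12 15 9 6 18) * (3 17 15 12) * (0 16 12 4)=(0 16 12 4 5 3 17 15 9 6 18)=[16, 1, 2, 17, 5, 3, 18, 7, 8, 6, 10, 11, 4, 13, 14, 9, 12, 15, 0]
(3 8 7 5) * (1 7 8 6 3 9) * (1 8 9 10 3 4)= (1 7 5 10 3 6 4)(8 9)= [0, 7, 2, 6, 1, 10, 4, 5, 9, 8, 3]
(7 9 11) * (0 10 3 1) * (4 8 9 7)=(0 10 3 1)(4 8 9 11)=[10, 0, 2, 1, 8, 5, 6, 7, 9, 11, 3, 4]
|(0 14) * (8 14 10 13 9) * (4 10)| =7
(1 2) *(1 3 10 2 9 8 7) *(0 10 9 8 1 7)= [10, 8, 3, 9, 4, 5, 6, 7, 0, 1, 2]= (0 10 2 3 9 1 8)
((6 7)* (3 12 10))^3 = ((3 12 10)(6 7))^3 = (12)(6 7)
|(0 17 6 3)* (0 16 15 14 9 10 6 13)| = 21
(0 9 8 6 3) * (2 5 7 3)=(0 9 8 6 2 5 7 3)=[9, 1, 5, 0, 4, 7, 2, 3, 6, 8]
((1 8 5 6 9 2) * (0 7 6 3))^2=(0 6 2 8 3 7 9 1 5)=((0 7 6 9 2 1 8 5 3))^2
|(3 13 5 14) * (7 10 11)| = |(3 13 5 14)(7 10 11)| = 12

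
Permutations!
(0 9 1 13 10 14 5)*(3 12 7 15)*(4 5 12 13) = [9, 4, 2, 13, 5, 0, 6, 15, 8, 1, 14, 11, 7, 10, 12, 3] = (0 9 1 4 5)(3 13 10 14 12 7 15)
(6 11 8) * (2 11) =(2 11 8 6) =[0, 1, 11, 3, 4, 5, 2, 7, 6, 9, 10, 8]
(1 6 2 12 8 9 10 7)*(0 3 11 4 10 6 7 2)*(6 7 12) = [3, 12, 6, 11, 10, 5, 0, 1, 9, 7, 2, 4, 8] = (0 3 11 4 10 2 6)(1 12 8 9 7)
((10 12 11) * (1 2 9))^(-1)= (1 9 2)(10 11 12)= ((1 2 9)(10 12 11))^(-1)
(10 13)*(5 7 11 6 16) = [0, 1, 2, 3, 4, 7, 16, 11, 8, 9, 13, 6, 12, 10, 14, 15, 5] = (5 7 11 6 16)(10 13)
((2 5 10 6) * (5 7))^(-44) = (2 7 5 10 6) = ((2 7 5 10 6))^(-44)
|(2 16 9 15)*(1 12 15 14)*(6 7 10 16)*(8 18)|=10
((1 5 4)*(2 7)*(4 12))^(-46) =(1 12)(4 5) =((1 5 12 4)(2 7))^(-46)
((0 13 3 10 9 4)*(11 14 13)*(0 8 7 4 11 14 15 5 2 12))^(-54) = ((0 14 13 3 10 9 11 15 5 2 12)(4 8 7))^(-54) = (0 14 13 3 10 9 11 15 5 2 12)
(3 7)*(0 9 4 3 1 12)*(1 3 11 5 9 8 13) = [8, 12, 2, 7, 11, 9, 6, 3, 13, 4, 10, 5, 0, 1] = (0 8 13 1 12)(3 7)(4 11 5 9)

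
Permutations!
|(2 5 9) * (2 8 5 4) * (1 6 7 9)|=|(1 6 7 9 8 5)(2 4)|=6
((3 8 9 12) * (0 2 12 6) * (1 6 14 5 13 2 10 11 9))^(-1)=((0 10 11 9 14 5 13 2 12 3 8 1 6))^(-1)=(0 6 1 8 3 12 2 13 5 14 9 11 10)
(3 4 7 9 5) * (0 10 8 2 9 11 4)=(0 10 8 2 9 5 3)(4 7 11)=[10, 1, 9, 0, 7, 3, 6, 11, 2, 5, 8, 4]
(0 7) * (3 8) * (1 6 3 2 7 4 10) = (0 4 10 1 6 3 8 2 7) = [4, 6, 7, 8, 10, 5, 3, 0, 2, 9, 1]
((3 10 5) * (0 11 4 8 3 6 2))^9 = (11)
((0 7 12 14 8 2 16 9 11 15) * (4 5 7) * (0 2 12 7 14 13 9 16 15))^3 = ((16)(0 4 5 14 8 12 13 9 11)(2 15))^3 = (16)(0 14 13)(2 15)(4 8 9)(5 12 11)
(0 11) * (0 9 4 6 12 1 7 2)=(0 11 9 4 6 12 1 7 2)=[11, 7, 0, 3, 6, 5, 12, 2, 8, 4, 10, 9, 1]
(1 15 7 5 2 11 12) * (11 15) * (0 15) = (0 15 7 5 2)(1 11 12) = [15, 11, 0, 3, 4, 2, 6, 5, 8, 9, 10, 12, 1, 13, 14, 7]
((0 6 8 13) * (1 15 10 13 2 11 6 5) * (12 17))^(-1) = (0 13 10 15 1 5)(2 8 6 11)(12 17)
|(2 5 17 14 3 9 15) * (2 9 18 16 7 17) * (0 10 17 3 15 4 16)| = 22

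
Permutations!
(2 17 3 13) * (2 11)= (2 17 3 13 11)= [0, 1, 17, 13, 4, 5, 6, 7, 8, 9, 10, 2, 12, 11, 14, 15, 16, 3]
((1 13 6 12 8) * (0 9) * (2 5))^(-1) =(0 9)(1 8 12 6 13)(2 5)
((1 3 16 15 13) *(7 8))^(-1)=(1 13 15 16 3)(7 8)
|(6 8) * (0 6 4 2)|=|(0 6 8 4 2)|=5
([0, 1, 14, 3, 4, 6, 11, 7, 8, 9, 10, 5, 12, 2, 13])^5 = (2 13 14)(5 11 6)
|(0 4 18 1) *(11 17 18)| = 6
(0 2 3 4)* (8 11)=(0 2 3 4)(8 11)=[2, 1, 3, 4, 0, 5, 6, 7, 11, 9, 10, 8]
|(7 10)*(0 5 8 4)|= |(0 5 8 4)(7 10)|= 4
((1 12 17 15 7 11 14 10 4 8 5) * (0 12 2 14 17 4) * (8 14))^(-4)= ((0 12 4 14 10)(1 2 8 5)(7 11 17 15))^(-4)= (17)(0 12 4 14 10)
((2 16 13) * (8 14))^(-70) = (2 13 16)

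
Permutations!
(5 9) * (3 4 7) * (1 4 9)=[0, 4, 2, 9, 7, 1, 6, 3, 8, 5]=(1 4 7 3 9 5)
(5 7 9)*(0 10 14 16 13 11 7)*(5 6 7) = [10, 1, 2, 3, 4, 0, 7, 9, 8, 6, 14, 5, 12, 11, 16, 15, 13] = (0 10 14 16 13 11 5)(6 7 9)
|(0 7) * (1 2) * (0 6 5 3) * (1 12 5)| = |(0 7 6 1 2 12 5 3)| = 8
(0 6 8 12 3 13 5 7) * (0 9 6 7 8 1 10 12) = [7, 10, 2, 13, 4, 8, 1, 9, 0, 6, 12, 11, 3, 5] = (0 7 9 6 1 10 12 3 13 5 8)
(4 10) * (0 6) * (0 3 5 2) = (0 6 3 5 2)(4 10) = [6, 1, 0, 5, 10, 2, 3, 7, 8, 9, 4]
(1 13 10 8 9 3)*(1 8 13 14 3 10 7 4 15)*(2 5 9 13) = (1 14 3 8 13 7 4 15)(2 5 9 10) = [0, 14, 5, 8, 15, 9, 6, 4, 13, 10, 2, 11, 12, 7, 3, 1]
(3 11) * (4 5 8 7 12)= [0, 1, 2, 11, 5, 8, 6, 12, 7, 9, 10, 3, 4]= (3 11)(4 5 8 7 12)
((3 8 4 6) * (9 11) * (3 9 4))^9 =((3 8)(4 6 9 11))^9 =(3 8)(4 6 9 11)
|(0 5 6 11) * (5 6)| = |(0 6 11)| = 3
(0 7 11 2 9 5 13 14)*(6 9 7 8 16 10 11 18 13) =(0 8 16 10 11 2 7 18 13 14)(5 6 9) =[8, 1, 7, 3, 4, 6, 9, 18, 16, 5, 11, 2, 12, 14, 0, 15, 10, 17, 13]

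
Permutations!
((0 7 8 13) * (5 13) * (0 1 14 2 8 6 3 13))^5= (0 1)(2 6)(3 8)(5 13)(7 14)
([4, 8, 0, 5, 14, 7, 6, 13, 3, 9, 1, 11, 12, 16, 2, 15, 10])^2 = (0 14)(1 3 7 16)(2 4)(5 13 10 8)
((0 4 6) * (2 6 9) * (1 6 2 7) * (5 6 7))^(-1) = (0 6 5 9 4)(1 7) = ((0 4 9 5 6)(1 7))^(-1)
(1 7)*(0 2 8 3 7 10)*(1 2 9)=(0 9 1 10)(2 8 3 7)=[9, 10, 8, 7, 4, 5, 6, 2, 3, 1, 0]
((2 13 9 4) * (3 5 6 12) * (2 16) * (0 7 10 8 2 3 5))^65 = (0 13)(2 3)(4 10)(5 12 6)(7 9)(8 16)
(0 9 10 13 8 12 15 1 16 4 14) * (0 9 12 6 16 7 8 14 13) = (0 12 15 1 7 8 6 16 4 13 14 9 10) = [12, 7, 2, 3, 13, 5, 16, 8, 6, 10, 0, 11, 15, 14, 9, 1, 4]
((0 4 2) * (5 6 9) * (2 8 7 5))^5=(0 6 8 2 5 4 9 7)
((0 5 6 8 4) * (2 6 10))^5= ((0 5 10 2 6 8 4))^5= (0 8 2 5 4 6 10)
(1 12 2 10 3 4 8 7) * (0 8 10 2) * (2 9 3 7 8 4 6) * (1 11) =(0 4 10 7 11 1 12)(2 9 3 6) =[4, 12, 9, 6, 10, 5, 2, 11, 8, 3, 7, 1, 0]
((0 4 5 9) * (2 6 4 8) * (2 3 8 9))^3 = ((0 9)(2 6 4 5)(3 8))^3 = (0 9)(2 5 4 6)(3 8)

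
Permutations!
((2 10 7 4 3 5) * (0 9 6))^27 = ((0 9 6)(2 10 7 4 3 5))^27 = (2 4)(3 10)(5 7)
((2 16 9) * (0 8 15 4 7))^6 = (16)(0 8 15 4 7)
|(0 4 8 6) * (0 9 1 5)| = |(0 4 8 6 9 1 5)| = 7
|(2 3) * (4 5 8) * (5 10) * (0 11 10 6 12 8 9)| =20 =|(0 11 10 5 9)(2 3)(4 6 12 8)|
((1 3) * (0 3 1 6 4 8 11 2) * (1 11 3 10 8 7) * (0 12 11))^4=((0 10 8 3 6 4 7 1)(2 12 11))^4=(0 6)(1 3)(2 12 11)(4 10)(7 8)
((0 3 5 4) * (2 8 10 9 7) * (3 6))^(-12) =((0 6 3 5 4)(2 8 10 9 7))^(-12) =(0 5 6 4 3)(2 9 8 7 10)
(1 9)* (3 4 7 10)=[0, 9, 2, 4, 7, 5, 6, 10, 8, 1, 3]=(1 9)(3 4 7 10)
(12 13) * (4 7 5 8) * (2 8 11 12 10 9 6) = [0, 1, 8, 3, 7, 11, 2, 5, 4, 6, 9, 12, 13, 10] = (2 8 4 7 5 11 12 13 10 9 6)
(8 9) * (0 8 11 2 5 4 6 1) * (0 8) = (1 8 9 11 2 5 4 6) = [0, 8, 5, 3, 6, 4, 1, 7, 9, 11, 10, 2]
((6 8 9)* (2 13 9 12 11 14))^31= ((2 13 9 6 8 12 11 14))^31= (2 14 11 12 8 6 9 13)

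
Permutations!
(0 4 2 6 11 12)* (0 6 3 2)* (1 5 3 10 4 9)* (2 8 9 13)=(0 13 2 10 4)(1 5 3 8 9)(6 11 12)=[13, 5, 10, 8, 0, 3, 11, 7, 9, 1, 4, 12, 6, 2]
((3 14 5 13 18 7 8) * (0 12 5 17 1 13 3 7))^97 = (0 13 17 3 12 18 1 14 5)(7 8)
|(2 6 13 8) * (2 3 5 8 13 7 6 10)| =6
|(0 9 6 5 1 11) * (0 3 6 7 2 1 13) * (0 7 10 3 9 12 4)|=|(0 12 4)(1 11 9 10 3 6 5 13 7 2)|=30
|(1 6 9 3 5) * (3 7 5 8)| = |(1 6 9 7 5)(3 8)| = 10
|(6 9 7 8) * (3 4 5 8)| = 7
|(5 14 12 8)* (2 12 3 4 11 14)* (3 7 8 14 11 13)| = |(2 12 14 7 8 5)(3 4 13)| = 6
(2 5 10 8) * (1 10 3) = (1 10 8 2 5 3) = [0, 10, 5, 1, 4, 3, 6, 7, 2, 9, 8]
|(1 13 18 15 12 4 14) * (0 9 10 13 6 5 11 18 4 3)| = |(0 9 10 13 4 14 1 6 5 11 18 15 12 3)| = 14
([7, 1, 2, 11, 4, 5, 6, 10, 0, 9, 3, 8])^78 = (11)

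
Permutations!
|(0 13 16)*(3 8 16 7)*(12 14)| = |(0 13 7 3 8 16)(12 14)| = 6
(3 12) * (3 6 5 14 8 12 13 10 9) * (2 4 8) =(2 4 8 12 6 5 14)(3 13 10 9) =[0, 1, 4, 13, 8, 14, 5, 7, 12, 3, 9, 11, 6, 10, 2]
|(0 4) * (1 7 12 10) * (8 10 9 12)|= 4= |(0 4)(1 7 8 10)(9 12)|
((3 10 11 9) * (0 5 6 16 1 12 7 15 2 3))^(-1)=((0 5 6 16 1 12 7 15 2 3 10 11 9))^(-1)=(0 9 11 10 3 2 15 7 12 1 16 6 5)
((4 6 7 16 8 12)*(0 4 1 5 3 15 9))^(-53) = ((0 4 6 7 16 8 12 1 5 3 15 9))^(-53) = (0 1 6 3 16 9 12 4 5 7 15 8)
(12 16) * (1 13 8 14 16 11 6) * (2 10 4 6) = (1 13 8 14 16 12 11 2 10 4 6) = [0, 13, 10, 3, 6, 5, 1, 7, 14, 9, 4, 2, 11, 8, 16, 15, 12]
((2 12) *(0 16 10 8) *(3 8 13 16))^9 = ((0 3 8)(2 12)(10 13 16))^9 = (16)(2 12)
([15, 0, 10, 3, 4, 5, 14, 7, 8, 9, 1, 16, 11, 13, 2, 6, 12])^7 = (11 16 12)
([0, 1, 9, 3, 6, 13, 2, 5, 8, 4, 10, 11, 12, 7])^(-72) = (13)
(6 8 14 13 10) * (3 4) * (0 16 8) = (0 16 8 14 13 10 6)(3 4) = [16, 1, 2, 4, 3, 5, 0, 7, 14, 9, 6, 11, 12, 10, 13, 15, 8]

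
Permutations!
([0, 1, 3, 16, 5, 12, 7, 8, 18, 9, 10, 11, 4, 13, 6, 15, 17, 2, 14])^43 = (2 17 16 3)(4 5 12)(6 18 7 14 8)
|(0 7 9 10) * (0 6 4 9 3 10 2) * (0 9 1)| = |(0 7 3 10 6 4 1)(2 9)| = 14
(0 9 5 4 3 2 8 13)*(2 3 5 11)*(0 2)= (0 9 11)(2 8 13)(4 5)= [9, 1, 8, 3, 5, 4, 6, 7, 13, 11, 10, 0, 12, 2]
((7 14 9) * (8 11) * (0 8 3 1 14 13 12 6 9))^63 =((0 8 11 3 1 14)(6 9 7 13 12))^63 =(0 3)(1 8)(6 13 9 12 7)(11 14)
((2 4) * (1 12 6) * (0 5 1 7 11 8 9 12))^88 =((0 5 1)(2 4)(6 7 11 8 9 12))^88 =(0 5 1)(6 9 11)(7 12 8)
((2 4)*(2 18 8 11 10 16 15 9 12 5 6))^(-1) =(2 6 5 12 9 15 16 10 11 8 18 4)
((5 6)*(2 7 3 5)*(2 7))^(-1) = (3 7 6 5)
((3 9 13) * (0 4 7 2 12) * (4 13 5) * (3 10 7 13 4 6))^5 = ((0 4 13 10 7 2 12)(3 9 5 6))^5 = (0 2 10 4 12 7 13)(3 9 5 6)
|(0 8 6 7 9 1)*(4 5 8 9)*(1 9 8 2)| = |(9)(0 8 6 7 4 5 2 1)| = 8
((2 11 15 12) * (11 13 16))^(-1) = ((2 13 16 11 15 12))^(-1) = (2 12 15 11 16 13)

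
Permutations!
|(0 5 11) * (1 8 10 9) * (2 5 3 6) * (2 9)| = 10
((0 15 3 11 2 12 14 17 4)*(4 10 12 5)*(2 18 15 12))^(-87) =((0 12 14 17 10 2 5 4)(3 11 18 15))^(-87) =(0 12 14 17 10 2 5 4)(3 11 18 15)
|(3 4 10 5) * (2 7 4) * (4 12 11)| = 8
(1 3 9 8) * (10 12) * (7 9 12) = (1 3 12 10 7 9 8) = [0, 3, 2, 12, 4, 5, 6, 9, 1, 8, 7, 11, 10]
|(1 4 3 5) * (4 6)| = |(1 6 4 3 5)| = 5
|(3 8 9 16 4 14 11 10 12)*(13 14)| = 10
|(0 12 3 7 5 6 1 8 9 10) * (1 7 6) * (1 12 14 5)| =11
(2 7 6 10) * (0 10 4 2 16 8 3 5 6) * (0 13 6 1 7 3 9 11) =(0 10 16 8 9 11)(1 7 13 6 4 2 3 5) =[10, 7, 3, 5, 2, 1, 4, 13, 9, 11, 16, 0, 12, 6, 14, 15, 8]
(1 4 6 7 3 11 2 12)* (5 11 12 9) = [0, 4, 9, 12, 6, 11, 7, 3, 8, 5, 10, 2, 1] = (1 4 6 7 3 12)(2 9 5 11)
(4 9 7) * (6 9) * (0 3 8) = (0 3 8)(4 6 9 7) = [3, 1, 2, 8, 6, 5, 9, 4, 0, 7]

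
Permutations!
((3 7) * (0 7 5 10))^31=((0 7 3 5 10))^31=(0 7 3 5 10)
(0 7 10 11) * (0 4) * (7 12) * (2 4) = (0 12 7 10 11 2 4) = [12, 1, 4, 3, 0, 5, 6, 10, 8, 9, 11, 2, 7]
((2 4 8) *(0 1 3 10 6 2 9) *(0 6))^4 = (10)(2 6 9 8 4)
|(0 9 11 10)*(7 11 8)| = |(0 9 8 7 11 10)| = 6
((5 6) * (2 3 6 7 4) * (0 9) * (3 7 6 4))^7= (0 9)(2 4 3 7)(5 6)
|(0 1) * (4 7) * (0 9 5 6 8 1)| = 10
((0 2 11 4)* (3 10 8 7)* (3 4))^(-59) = ((0 2 11 3 10 8 7 4))^(-59) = (0 8 11 4 10 2 7 3)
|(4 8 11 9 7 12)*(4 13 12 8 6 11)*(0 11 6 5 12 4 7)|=12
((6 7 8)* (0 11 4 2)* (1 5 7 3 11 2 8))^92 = (1 7 5)(3 4 6 11 8)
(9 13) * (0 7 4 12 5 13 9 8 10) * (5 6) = (0 7 4 12 6 5 13 8 10) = [7, 1, 2, 3, 12, 13, 5, 4, 10, 9, 0, 11, 6, 8]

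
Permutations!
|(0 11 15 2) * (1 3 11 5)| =7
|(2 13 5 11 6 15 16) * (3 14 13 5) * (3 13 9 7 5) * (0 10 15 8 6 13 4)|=|(0 10 15 16 2 3 14 9 7 5 11 13 4)(6 8)|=26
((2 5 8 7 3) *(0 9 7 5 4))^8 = ((0 9 7 3 2 4)(5 8))^8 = (0 7 2)(3 4 9)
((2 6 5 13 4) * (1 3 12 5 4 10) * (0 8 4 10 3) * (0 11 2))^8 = ((0 8 4)(1 11 2 6 10)(3 12 5 13))^8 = (13)(0 4 8)(1 6 11 10 2)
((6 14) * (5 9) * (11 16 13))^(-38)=((5 9)(6 14)(11 16 13))^(-38)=(11 16 13)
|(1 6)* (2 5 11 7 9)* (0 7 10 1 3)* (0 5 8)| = |(0 7 9 2 8)(1 6 3 5 11 10)| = 30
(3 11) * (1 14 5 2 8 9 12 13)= (1 14 5 2 8 9 12 13)(3 11)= [0, 14, 8, 11, 4, 2, 6, 7, 9, 12, 10, 3, 13, 1, 5]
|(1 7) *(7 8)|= |(1 8 7)|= 3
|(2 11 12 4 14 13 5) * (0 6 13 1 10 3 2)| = |(0 6 13 5)(1 10 3 2 11 12 4 14)| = 8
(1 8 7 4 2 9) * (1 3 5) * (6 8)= (1 6 8 7 4 2 9 3 5)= [0, 6, 9, 5, 2, 1, 8, 4, 7, 3]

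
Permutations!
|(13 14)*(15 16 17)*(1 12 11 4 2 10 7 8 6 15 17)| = 22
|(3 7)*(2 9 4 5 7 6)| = |(2 9 4 5 7 3 6)| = 7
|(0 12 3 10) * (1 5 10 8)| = |(0 12 3 8 1 5 10)| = 7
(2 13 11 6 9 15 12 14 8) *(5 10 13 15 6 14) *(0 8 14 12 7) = [8, 1, 15, 3, 4, 10, 9, 0, 2, 6, 13, 12, 5, 11, 14, 7] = (0 8 2 15 7)(5 10 13 11 12)(6 9)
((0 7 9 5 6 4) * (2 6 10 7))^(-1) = (0 4 6 2)(5 9 7 10)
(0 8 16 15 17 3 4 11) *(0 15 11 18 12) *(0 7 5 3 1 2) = (0 8 16 11 15 17 1 2)(3 4 18 12 7 5) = [8, 2, 0, 4, 18, 3, 6, 5, 16, 9, 10, 15, 7, 13, 14, 17, 11, 1, 12]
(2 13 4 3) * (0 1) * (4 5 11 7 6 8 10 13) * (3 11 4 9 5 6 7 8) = [1, 0, 9, 2, 11, 4, 3, 7, 10, 5, 13, 8, 12, 6] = (0 1)(2 9 5 4 11 8 10 13 6 3)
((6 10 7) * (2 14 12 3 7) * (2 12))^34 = ((2 14)(3 7 6 10 12))^34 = (14)(3 12 10 6 7)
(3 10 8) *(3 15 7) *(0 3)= (0 3 10 8 15 7)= [3, 1, 2, 10, 4, 5, 6, 0, 15, 9, 8, 11, 12, 13, 14, 7]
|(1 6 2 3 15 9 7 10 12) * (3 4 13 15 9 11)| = |(1 6 2 4 13 15 11 3 9 7 10 12)| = 12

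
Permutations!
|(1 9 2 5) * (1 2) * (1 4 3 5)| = |(1 9 4 3 5 2)| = 6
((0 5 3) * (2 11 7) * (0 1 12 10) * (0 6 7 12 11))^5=(0 12)(1 7)(2 11)(3 6)(5 10)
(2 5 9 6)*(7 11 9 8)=(2 5 8 7 11 9 6)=[0, 1, 5, 3, 4, 8, 2, 11, 7, 6, 10, 9]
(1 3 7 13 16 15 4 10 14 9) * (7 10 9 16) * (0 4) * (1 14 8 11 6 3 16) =[4, 16, 2, 10, 9, 5, 3, 13, 11, 14, 8, 6, 12, 7, 1, 0, 15] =(0 4 9 14 1 16 15)(3 10 8 11 6)(7 13)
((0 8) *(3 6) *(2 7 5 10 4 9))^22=((0 8)(2 7 5 10 4 9)(3 6))^22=(2 4 5)(7 9 10)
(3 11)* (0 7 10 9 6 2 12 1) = (0 7 10 9 6 2 12 1)(3 11) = [7, 0, 12, 11, 4, 5, 2, 10, 8, 6, 9, 3, 1]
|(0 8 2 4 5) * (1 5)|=|(0 8 2 4 1 5)|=6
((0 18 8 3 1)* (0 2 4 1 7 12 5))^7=((0 18 8 3 7 12 5)(1 2 4))^7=(18)(1 2 4)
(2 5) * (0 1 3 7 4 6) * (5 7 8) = (0 1 3 8 5 2 7 4 6) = [1, 3, 7, 8, 6, 2, 0, 4, 5]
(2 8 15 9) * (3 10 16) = (2 8 15 9)(3 10 16) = [0, 1, 8, 10, 4, 5, 6, 7, 15, 2, 16, 11, 12, 13, 14, 9, 3]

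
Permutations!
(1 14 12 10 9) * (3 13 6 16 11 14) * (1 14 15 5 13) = (1 3)(5 13 6 16 11 15)(9 14 12 10) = [0, 3, 2, 1, 4, 13, 16, 7, 8, 14, 9, 15, 10, 6, 12, 5, 11]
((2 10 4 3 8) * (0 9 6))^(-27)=((0 9 6)(2 10 4 3 8))^(-27)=(2 3 10 8 4)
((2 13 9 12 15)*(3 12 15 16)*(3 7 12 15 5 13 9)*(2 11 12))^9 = (2 7 16 12 11 15 3 13 5 9)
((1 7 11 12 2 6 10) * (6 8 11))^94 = ((1 7 6 10)(2 8 11 12))^94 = (1 6)(2 11)(7 10)(8 12)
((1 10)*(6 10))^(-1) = (1 10 6)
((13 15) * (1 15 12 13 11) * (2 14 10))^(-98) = ((1 15 11)(2 14 10)(12 13))^(-98) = (1 15 11)(2 14 10)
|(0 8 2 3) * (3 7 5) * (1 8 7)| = 12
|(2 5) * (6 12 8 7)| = 4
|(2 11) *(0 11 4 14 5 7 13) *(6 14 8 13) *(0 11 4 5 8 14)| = 10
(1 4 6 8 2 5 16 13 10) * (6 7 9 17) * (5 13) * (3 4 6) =[0, 6, 13, 4, 7, 16, 8, 9, 2, 17, 1, 11, 12, 10, 14, 15, 5, 3] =(1 6 8 2 13 10)(3 4 7 9 17)(5 16)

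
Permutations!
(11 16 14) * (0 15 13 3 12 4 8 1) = (0 15 13 3 12 4 8 1)(11 16 14) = [15, 0, 2, 12, 8, 5, 6, 7, 1, 9, 10, 16, 4, 3, 11, 13, 14]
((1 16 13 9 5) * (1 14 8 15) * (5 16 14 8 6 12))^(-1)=((1 14 6 12 5 8 15)(9 16 13))^(-1)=(1 15 8 5 12 6 14)(9 13 16)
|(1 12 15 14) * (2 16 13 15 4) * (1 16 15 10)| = 9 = |(1 12 4 2 15 14 16 13 10)|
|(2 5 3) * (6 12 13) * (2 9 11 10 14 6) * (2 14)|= 12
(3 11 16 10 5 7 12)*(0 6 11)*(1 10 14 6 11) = (0 11 16 14 6 1 10 5 7 12 3) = [11, 10, 2, 0, 4, 7, 1, 12, 8, 9, 5, 16, 3, 13, 6, 15, 14]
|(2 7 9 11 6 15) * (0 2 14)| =8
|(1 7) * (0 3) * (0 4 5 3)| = 6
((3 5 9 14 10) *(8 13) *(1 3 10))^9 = (1 14 9 5 3)(8 13)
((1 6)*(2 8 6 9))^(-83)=((1 9 2 8 6))^(-83)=(1 2 6 9 8)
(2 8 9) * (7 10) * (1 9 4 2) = (1 9)(2 8 4)(7 10) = [0, 9, 8, 3, 2, 5, 6, 10, 4, 1, 7]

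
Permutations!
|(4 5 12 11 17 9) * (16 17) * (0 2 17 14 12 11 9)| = 21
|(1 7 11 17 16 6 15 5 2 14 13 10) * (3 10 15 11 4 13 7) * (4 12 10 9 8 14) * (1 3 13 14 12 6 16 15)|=90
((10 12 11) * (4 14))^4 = ((4 14)(10 12 11))^4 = (14)(10 12 11)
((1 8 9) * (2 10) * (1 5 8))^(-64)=(10)(5 9 8)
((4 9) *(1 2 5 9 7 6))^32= ((1 2 5 9 4 7 6))^32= (1 4 2 7 5 6 9)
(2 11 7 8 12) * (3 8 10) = (2 11 7 10 3 8 12) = [0, 1, 11, 8, 4, 5, 6, 10, 12, 9, 3, 7, 2]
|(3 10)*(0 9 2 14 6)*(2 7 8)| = 14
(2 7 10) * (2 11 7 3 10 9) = (2 3 10 11 7 9) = [0, 1, 3, 10, 4, 5, 6, 9, 8, 2, 11, 7]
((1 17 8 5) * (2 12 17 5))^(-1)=(1 5)(2 8 17 12)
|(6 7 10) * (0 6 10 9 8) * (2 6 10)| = 7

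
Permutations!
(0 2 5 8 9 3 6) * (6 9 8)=(0 2 5 6)(3 9)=[2, 1, 5, 9, 4, 6, 0, 7, 8, 3]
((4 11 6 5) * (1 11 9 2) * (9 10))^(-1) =(1 2 9 10 4 5 6 11)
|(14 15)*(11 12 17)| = 6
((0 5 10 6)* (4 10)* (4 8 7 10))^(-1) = ((0 5 8 7 10 6))^(-1) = (0 6 10 7 8 5)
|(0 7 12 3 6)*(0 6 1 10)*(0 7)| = |(1 10 7 12 3)| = 5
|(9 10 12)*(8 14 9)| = 5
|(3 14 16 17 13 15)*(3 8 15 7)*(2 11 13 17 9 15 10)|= |(17)(2 11 13 7 3 14 16 9 15 8 10)|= 11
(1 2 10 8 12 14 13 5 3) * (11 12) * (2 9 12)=(1 9 12 14 13 5 3)(2 10 8 11)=[0, 9, 10, 1, 4, 3, 6, 7, 11, 12, 8, 2, 14, 5, 13]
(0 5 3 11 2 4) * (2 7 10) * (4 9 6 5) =[4, 1, 9, 11, 0, 3, 5, 10, 8, 6, 2, 7] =(0 4)(2 9 6 5 3 11 7 10)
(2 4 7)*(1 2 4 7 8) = (1 2 7 4 8) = [0, 2, 7, 3, 8, 5, 6, 4, 1]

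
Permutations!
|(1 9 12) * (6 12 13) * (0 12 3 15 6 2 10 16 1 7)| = 6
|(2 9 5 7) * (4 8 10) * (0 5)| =15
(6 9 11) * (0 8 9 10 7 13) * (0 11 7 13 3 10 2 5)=[8, 1, 5, 10, 4, 0, 2, 3, 9, 7, 13, 6, 12, 11]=(0 8 9 7 3 10 13 11 6 2 5)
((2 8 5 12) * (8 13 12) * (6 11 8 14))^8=((2 13 12)(5 14 6 11 8))^8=(2 12 13)(5 11 14 8 6)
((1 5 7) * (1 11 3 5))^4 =(11)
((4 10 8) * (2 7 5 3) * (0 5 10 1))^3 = (0 2 8)(1 3 10)(4 5 7)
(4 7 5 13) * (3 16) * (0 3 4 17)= (0 3 16 4 7 5 13 17)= [3, 1, 2, 16, 7, 13, 6, 5, 8, 9, 10, 11, 12, 17, 14, 15, 4, 0]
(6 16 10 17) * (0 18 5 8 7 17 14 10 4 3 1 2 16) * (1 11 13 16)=(0 18 5 8 7 17 6)(1 2)(3 11 13 16 4)(10 14)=[18, 2, 1, 11, 3, 8, 0, 17, 7, 9, 14, 13, 12, 16, 10, 15, 4, 6, 5]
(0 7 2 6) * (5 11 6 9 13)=(0 7 2 9 13 5 11 6)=[7, 1, 9, 3, 4, 11, 0, 2, 8, 13, 10, 6, 12, 5]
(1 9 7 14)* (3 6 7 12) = (1 9 12 3 6 7 14) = [0, 9, 2, 6, 4, 5, 7, 14, 8, 12, 10, 11, 3, 13, 1]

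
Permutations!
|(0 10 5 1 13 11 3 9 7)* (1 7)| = 20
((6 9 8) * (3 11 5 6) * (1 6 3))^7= ((1 6 9 8)(3 11 5))^7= (1 8 9 6)(3 11 5)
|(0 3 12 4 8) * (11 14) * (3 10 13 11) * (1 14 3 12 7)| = 11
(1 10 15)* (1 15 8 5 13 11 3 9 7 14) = (15)(1 10 8 5 13 11 3 9 7 14) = [0, 10, 2, 9, 4, 13, 6, 14, 5, 7, 8, 3, 12, 11, 1, 15]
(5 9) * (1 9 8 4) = (1 9 5 8 4) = [0, 9, 2, 3, 1, 8, 6, 7, 4, 5]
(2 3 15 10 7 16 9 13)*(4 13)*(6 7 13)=(2 3 15 10 13)(4 6 7 16 9)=[0, 1, 3, 15, 6, 5, 7, 16, 8, 4, 13, 11, 12, 2, 14, 10, 9]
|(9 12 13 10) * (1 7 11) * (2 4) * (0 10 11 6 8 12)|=|(0 10 9)(1 7 6 8 12 13 11)(2 4)|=42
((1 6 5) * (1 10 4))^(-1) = (1 4 10 5 6)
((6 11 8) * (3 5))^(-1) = (3 5)(6 8 11)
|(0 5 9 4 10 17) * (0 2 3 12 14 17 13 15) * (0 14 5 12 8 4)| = |(0 12 5 9)(2 3 8 4 10 13 15 14 17)| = 36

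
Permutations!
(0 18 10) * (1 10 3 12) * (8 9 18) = (0 8 9 18 3 12 1 10) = [8, 10, 2, 12, 4, 5, 6, 7, 9, 18, 0, 11, 1, 13, 14, 15, 16, 17, 3]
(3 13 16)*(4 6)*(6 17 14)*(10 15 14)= (3 13 16)(4 17 10 15 14 6)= [0, 1, 2, 13, 17, 5, 4, 7, 8, 9, 15, 11, 12, 16, 6, 14, 3, 10]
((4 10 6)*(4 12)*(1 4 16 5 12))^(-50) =((1 4 10 6)(5 12 16))^(-50) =(1 10)(4 6)(5 12 16)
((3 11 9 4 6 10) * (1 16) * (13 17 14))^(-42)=(17)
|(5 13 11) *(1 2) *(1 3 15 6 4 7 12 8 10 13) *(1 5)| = 12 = |(1 2 3 15 6 4 7 12 8 10 13 11)|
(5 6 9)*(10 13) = (5 6 9)(10 13) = [0, 1, 2, 3, 4, 6, 9, 7, 8, 5, 13, 11, 12, 10]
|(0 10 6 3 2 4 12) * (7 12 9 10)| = |(0 7 12)(2 4 9 10 6 3)| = 6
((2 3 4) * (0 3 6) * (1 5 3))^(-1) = ((0 1 5 3 4 2 6))^(-1) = (0 6 2 4 3 5 1)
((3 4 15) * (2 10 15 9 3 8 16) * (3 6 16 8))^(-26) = ((2 10 15 3 4 9 6 16))^(-26) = (2 6 4 15)(3 10 16 9)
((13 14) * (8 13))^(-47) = (8 13 14)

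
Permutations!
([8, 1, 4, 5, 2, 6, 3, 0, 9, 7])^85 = (0 8 9 7)(2 4)(3 5 6)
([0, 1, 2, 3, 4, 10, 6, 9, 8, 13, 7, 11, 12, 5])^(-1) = [0, 1, 2, 3, 4, 13, 6, 10, 8, 7, 5, 11, 12, 9]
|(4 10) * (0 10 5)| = 4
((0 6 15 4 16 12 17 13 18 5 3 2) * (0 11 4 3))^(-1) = (0 5 18 13 17 12 16 4 11 2 3 15 6)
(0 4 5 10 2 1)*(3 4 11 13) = (0 11 13 3 4 5 10 2 1) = [11, 0, 1, 4, 5, 10, 6, 7, 8, 9, 2, 13, 12, 3]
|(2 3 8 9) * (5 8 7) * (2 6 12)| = |(2 3 7 5 8 9 6 12)| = 8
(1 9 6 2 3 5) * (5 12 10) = (1 9 6 2 3 12 10 5) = [0, 9, 3, 12, 4, 1, 2, 7, 8, 6, 5, 11, 10]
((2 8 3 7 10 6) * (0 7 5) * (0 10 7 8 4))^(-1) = (0 4 2 6 10 5 3 8)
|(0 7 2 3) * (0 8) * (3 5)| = 6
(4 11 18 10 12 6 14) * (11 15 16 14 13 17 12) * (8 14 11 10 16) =[0, 1, 2, 3, 15, 5, 13, 7, 14, 9, 10, 18, 6, 17, 4, 8, 11, 12, 16] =(4 15 8 14)(6 13 17 12)(11 18 16)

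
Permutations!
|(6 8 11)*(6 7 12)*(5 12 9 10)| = |(5 12 6 8 11 7 9 10)| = 8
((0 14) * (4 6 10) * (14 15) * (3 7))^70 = (0 15 14)(4 6 10)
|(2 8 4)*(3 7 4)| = 5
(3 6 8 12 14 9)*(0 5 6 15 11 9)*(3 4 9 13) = (0 5 6 8 12 14)(3 15 11 13)(4 9) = [5, 1, 2, 15, 9, 6, 8, 7, 12, 4, 10, 13, 14, 3, 0, 11]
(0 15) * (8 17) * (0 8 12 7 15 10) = (0 10)(7 15 8 17 12) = [10, 1, 2, 3, 4, 5, 6, 15, 17, 9, 0, 11, 7, 13, 14, 8, 16, 12]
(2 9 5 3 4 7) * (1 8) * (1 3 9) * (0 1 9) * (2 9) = (0 1 8 3 4 7 9 5) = [1, 8, 2, 4, 7, 0, 6, 9, 3, 5]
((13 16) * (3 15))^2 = ((3 15)(13 16))^2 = (16)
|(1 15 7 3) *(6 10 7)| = |(1 15 6 10 7 3)| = 6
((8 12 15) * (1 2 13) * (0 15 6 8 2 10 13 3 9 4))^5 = (0 4 9 3 2 15)(1 13 10)(6 12 8) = ((0 15 2 3 9 4)(1 10 13)(6 8 12))^5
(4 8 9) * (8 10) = (4 10 8 9) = [0, 1, 2, 3, 10, 5, 6, 7, 9, 4, 8]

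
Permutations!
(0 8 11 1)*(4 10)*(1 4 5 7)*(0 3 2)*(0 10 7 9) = (0 8 11 4 7 1 3 2 10 5 9) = [8, 3, 10, 2, 7, 9, 6, 1, 11, 0, 5, 4]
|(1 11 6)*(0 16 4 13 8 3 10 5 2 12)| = |(0 16 4 13 8 3 10 5 2 12)(1 11 6)| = 30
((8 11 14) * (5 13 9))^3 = (14)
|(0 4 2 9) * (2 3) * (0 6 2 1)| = 12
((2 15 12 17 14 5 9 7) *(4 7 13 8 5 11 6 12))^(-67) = ((2 15 4 7)(5 9 13 8)(6 12 17 14 11))^(-67) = (2 15 4 7)(5 9 13 8)(6 14 12 11 17)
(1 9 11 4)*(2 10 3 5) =(1 9 11 4)(2 10 3 5) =[0, 9, 10, 5, 1, 2, 6, 7, 8, 11, 3, 4]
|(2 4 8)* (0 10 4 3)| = 6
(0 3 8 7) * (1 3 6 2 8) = (0 6 2 8 7)(1 3) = [6, 3, 8, 1, 4, 5, 2, 0, 7]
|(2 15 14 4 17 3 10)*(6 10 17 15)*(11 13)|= 6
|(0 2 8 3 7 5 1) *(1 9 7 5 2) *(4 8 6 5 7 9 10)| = |(0 1)(2 6 5 10 4 8 3 7)| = 8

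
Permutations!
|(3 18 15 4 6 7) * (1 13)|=|(1 13)(3 18 15 4 6 7)|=6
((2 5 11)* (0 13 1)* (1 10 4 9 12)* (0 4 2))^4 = (0 5 10)(2 13 11)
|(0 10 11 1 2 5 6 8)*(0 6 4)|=|(0 10 11 1 2 5 4)(6 8)|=14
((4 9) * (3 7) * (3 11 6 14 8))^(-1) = (3 8 14 6 11 7)(4 9)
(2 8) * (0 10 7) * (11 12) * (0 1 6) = (0 10 7 1 6)(2 8)(11 12) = [10, 6, 8, 3, 4, 5, 0, 1, 2, 9, 7, 12, 11]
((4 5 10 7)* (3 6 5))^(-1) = ((3 6 5 10 7 4))^(-1) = (3 4 7 10 5 6)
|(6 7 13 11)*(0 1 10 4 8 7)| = 9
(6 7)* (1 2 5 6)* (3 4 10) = (1 2 5 6 7)(3 4 10) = [0, 2, 5, 4, 10, 6, 7, 1, 8, 9, 3]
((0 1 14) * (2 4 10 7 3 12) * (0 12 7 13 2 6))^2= ((0 1 14 12 6)(2 4 10 13)(3 7))^2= (0 14 6 1 12)(2 10)(4 13)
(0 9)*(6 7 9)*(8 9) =[6, 1, 2, 3, 4, 5, 7, 8, 9, 0] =(0 6 7 8 9)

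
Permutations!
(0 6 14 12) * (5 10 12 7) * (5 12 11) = (0 6 14 7 12)(5 10 11) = [6, 1, 2, 3, 4, 10, 14, 12, 8, 9, 11, 5, 0, 13, 7]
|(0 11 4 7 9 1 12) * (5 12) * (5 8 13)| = 10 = |(0 11 4 7 9 1 8 13 5 12)|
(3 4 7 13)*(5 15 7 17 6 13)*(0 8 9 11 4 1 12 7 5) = (0 8 9 11 4 17 6 13 3 1 12 7)(5 15) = [8, 12, 2, 1, 17, 15, 13, 0, 9, 11, 10, 4, 7, 3, 14, 5, 16, 6]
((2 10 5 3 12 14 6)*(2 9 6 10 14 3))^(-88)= (14)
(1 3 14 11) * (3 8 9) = (1 8 9 3 14 11) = [0, 8, 2, 14, 4, 5, 6, 7, 9, 3, 10, 1, 12, 13, 11]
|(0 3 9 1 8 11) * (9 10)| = 7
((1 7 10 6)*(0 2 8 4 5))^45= ((0 2 8 4 5)(1 7 10 6))^45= (1 7 10 6)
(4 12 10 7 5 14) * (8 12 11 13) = (4 11 13 8 12 10 7 5 14) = [0, 1, 2, 3, 11, 14, 6, 5, 12, 9, 7, 13, 10, 8, 4]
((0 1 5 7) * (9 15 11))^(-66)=(15)(0 5)(1 7)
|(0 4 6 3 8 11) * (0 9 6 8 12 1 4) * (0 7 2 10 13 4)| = 13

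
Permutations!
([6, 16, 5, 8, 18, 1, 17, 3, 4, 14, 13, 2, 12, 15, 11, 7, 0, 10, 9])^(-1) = (0 16 1 5 2 11 14 9 18 4 8 3 7 15 13 10 17 6)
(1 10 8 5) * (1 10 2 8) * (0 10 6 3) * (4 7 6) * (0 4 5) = (0 10 1 2 8)(3 4 7 6) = [10, 2, 8, 4, 7, 5, 3, 6, 0, 9, 1]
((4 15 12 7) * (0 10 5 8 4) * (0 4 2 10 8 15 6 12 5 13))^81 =((0 8 2 10 13)(4 6 12 7)(5 15))^81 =(0 8 2 10 13)(4 6 12 7)(5 15)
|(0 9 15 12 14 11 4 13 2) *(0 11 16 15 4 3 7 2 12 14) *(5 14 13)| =|(0 9 4 5 14 16 15 13 12)(2 11 3 7)| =36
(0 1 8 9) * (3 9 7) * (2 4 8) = (0 1 2 4 8 7 3 9) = [1, 2, 4, 9, 8, 5, 6, 3, 7, 0]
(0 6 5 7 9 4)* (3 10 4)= (0 6 5 7 9 3 10 4)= [6, 1, 2, 10, 0, 7, 5, 9, 8, 3, 4]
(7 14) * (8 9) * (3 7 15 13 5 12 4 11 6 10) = (3 7 14 15 13 5 12 4 11 6 10)(8 9) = [0, 1, 2, 7, 11, 12, 10, 14, 9, 8, 3, 6, 4, 5, 15, 13]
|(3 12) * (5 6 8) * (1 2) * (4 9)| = 6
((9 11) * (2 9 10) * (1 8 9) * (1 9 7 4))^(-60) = (11)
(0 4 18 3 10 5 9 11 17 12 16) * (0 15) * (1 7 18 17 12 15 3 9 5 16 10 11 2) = (0 4 17 15)(1 7 18 9 2)(3 11 12 10 16) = [4, 7, 1, 11, 17, 5, 6, 18, 8, 2, 16, 12, 10, 13, 14, 0, 3, 15, 9]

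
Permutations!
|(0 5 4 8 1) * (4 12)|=6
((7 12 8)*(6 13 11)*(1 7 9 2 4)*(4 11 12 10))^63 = (13)(1 4 10 7) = ((1 7 10 4)(2 11 6 13 12 8 9))^63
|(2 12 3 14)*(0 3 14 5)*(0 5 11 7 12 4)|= 8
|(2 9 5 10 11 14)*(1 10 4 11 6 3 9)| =10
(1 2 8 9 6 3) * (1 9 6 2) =(2 8 6 3 9) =[0, 1, 8, 9, 4, 5, 3, 7, 6, 2]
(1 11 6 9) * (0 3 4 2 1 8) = (0 3 4 2 1 11 6 9 8) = [3, 11, 1, 4, 2, 5, 9, 7, 0, 8, 10, 6]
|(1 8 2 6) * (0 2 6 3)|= |(0 2 3)(1 8 6)|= 3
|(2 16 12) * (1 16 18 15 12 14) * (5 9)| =|(1 16 14)(2 18 15 12)(5 9)| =12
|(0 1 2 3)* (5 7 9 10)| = 4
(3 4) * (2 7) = (2 7)(3 4) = [0, 1, 7, 4, 3, 5, 6, 2]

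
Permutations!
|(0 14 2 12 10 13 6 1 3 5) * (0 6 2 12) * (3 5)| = 6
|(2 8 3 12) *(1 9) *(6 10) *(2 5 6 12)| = |(1 9)(2 8 3)(5 6 10 12)| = 12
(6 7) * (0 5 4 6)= [5, 1, 2, 3, 6, 4, 7, 0]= (0 5 4 6 7)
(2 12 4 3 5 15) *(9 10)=(2 12 4 3 5 15)(9 10)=[0, 1, 12, 5, 3, 15, 6, 7, 8, 10, 9, 11, 4, 13, 14, 2]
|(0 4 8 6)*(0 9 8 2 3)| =12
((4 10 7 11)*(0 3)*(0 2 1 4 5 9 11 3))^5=(1 2 3 7 10 4)(5 11 9)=((1 4 10 7 3 2)(5 9 11))^5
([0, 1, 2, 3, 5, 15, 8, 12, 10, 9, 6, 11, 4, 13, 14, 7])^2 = (4 15 12 5 7)(6 10 8)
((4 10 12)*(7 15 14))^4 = (4 10 12)(7 15 14)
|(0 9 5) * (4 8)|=6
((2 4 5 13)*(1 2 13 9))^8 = (13)(1 5 2 9 4)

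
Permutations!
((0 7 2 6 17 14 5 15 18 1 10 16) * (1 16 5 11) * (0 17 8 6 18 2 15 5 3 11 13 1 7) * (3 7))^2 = (1 7 2 16 14)(10 15 18 17 13) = ((1 10 7 15 2 18 16 17 14 13)(3 11)(6 8))^2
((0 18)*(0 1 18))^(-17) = ((1 18))^(-17) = (1 18)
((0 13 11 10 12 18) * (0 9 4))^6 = ((0 13 11 10 12 18 9 4))^6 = (0 9 12 11)(4 18 10 13)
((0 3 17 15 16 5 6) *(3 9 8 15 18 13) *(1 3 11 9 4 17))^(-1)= (0 6 5 16 15 8 9 11 13 18 17 4)(1 3)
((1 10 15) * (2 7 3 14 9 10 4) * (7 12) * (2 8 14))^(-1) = ((1 4 8 14 9 10 15)(2 12 7 3))^(-1) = (1 15 10 9 14 8 4)(2 3 7 12)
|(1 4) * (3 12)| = |(1 4)(3 12)| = 2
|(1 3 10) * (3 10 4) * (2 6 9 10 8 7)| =14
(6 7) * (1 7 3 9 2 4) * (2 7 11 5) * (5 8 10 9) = (1 11 8 10 9 7 6 3 5 2 4) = [0, 11, 4, 5, 1, 2, 3, 6, 10, 7, 9, 8]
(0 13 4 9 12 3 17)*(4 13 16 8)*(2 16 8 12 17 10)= [8, 1, 16, 10, 9, 5, 6, 7, 4, 17, 2, 11, 3, 13, 14, 15, 12, 0]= (0 8 4 9 17)(2 16 12 3 10)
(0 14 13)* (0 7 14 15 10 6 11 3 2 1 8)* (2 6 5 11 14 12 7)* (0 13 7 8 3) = [15, 3, 1, 6, 4, 11, 14, 12, 13, 9, 5, 0, 8, 2, 7, 10] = (0 15 10 5 11)(1 3 6 14 7 12 8 13 2)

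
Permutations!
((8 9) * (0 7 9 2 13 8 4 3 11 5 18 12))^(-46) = (0 12 18 5 11 3 4 9 7)(2 8 13) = ((0 7 9 4 3 11 5 18 12)(2 13 8))^(-46)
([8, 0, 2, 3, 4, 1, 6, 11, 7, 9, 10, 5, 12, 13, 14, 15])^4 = [5, 11, 2, 3, 4, 7, 6, 0, 1, 9, 10, 8, 12, 13, 14, 15]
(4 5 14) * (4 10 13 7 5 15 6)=(4 15 6)(5 14 10 13 7)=[0, 1, 2, 3, 15, 14, 4, 5, 8, 9, 13, 11, 12, 7, 10, 6]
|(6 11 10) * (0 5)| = 6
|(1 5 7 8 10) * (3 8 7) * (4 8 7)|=|(1 5 3 7 4 8 10)|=7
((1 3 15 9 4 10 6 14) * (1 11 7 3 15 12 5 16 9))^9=(1 15)(3 11 6 4 16 12 7 14 10 9 5)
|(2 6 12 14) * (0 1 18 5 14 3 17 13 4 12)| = 35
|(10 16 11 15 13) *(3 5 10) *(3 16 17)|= |(3 5 10 17)(11 15 13 16)|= 4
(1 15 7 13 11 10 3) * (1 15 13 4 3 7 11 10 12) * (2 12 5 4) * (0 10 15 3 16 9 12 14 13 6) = [10, 6, 14, 3, 16, 4, 0, 2, 8, 12, 7, 5, 1, 15, 13, 11, 9] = (0 10 7 2 14 13 15 11 5 4 16 9 12 1 6)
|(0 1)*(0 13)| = 3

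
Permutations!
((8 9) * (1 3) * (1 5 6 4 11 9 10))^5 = (1 11 3 9 5 8 6 10 4)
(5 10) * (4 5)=(4 5 10)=[0, 1, 2, 3, 5, 10, 6, 7, 8, 9, 4]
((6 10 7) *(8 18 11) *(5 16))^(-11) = (5 16)(6 10 7)(8 18 11)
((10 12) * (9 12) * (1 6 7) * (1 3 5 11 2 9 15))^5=(1 11 15 5 10 3 12 7 9 6 2)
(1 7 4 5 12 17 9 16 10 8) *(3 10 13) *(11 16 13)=(1 7 4 5 12 17 9 13 3 10 8)(11 16)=[0, 7, 2, 10, 5, 12, 6, 4, 1, 13, 8, 16, 17, 3, 14, 15, 11, 9]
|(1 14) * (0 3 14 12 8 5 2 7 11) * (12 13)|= 11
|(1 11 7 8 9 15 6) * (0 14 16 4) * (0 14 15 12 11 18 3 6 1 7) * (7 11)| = 84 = |(0 15 1 18 3 6 11)(4 14 16)(7 8 9 12)|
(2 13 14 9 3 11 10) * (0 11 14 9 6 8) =(0 11 10 2 13 9 3 14 6 8) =[11, 1, 13, 14, 4, 5, 8, 7, 0, 3, 2, 10, 12, 9, 6]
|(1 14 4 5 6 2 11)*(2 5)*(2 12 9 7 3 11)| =8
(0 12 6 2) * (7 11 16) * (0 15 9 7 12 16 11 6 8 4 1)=(0 16 12 8 4 1)(2 15 9 7 6)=[16, 0, 15, 3, 1, 5, 2, 6, 4, 7, 10, 11, 8, 13, 14, 9, 12]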